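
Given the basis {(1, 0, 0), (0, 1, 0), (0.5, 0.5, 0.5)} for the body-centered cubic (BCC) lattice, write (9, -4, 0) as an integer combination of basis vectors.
9b₁ - 4b₂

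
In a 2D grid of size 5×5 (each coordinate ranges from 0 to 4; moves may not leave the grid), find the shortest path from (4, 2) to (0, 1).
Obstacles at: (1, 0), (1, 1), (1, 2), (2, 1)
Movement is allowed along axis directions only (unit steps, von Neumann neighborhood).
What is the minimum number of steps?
7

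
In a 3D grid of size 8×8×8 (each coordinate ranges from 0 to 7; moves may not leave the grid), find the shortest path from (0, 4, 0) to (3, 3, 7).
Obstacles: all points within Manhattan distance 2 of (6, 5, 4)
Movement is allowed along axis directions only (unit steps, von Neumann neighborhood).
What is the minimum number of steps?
11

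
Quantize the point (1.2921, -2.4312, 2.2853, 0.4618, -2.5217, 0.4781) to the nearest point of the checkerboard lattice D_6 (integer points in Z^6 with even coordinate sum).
(1, -2, 2, 0, -3, 0)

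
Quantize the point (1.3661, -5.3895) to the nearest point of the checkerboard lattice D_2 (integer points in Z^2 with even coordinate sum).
(1, -5)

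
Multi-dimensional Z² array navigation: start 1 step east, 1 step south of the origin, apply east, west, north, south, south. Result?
(1, -2)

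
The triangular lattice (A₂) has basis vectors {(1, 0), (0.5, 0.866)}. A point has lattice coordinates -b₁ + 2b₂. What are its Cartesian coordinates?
(0, 1.732)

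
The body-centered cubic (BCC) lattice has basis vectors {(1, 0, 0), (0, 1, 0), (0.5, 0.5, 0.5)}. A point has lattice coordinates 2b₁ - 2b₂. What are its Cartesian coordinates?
(2, -2, 0)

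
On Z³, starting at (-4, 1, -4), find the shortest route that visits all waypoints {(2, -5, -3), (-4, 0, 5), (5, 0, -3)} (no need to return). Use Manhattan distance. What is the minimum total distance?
35
(one optimal route: (-4, 1, -4) → (-4, 0, 5) → (5, 0, -3) → (2, -5, -3))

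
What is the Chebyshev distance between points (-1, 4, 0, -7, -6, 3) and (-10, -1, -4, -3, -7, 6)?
9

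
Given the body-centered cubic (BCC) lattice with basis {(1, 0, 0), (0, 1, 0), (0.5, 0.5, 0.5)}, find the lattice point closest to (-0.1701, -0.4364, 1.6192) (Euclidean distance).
(-0.5, -0.5, 1.5)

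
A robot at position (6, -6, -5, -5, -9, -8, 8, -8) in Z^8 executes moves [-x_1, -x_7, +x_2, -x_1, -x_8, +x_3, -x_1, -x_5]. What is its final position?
(3, -5, -4, -5, -10, -8, 7, -9)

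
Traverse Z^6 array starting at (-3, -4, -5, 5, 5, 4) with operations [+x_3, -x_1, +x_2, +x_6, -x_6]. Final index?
(-4, -3, -4, 5, 5, 4)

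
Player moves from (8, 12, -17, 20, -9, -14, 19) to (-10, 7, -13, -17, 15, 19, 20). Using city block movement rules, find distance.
122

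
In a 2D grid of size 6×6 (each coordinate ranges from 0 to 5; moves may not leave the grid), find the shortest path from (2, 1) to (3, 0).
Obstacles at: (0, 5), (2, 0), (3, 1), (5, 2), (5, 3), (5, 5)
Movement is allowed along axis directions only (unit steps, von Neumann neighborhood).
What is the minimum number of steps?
6
(one shortest path: (2, 1) → (2, 2) → (3, 2) → (4, 2) → (4, 1) → (4, 0) → (3, 0))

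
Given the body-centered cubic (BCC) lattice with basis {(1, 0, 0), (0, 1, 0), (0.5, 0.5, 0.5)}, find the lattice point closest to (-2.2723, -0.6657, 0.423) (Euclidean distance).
(-2.5, -0.5, 0.5)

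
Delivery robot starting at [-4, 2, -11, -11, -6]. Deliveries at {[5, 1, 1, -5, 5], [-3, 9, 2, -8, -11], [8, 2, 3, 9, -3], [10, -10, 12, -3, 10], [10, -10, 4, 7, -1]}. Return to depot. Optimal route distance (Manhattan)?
194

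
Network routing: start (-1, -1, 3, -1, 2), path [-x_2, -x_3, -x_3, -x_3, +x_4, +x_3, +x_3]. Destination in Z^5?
(-1, -2, 2, 0, 2)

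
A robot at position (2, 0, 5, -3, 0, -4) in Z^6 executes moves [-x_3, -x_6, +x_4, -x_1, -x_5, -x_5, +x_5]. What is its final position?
(1, 0, 4, -2, -1, -5)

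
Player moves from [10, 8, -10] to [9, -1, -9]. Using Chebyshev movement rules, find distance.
9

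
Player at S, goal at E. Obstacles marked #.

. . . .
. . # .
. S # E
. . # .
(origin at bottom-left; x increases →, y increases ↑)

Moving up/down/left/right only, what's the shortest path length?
6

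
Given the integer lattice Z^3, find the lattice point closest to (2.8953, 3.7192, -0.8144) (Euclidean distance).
(3, 4, -1)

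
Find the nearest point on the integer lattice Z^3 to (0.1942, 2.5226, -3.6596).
(0, 3, -4)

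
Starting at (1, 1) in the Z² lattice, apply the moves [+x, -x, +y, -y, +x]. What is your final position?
(2, 1)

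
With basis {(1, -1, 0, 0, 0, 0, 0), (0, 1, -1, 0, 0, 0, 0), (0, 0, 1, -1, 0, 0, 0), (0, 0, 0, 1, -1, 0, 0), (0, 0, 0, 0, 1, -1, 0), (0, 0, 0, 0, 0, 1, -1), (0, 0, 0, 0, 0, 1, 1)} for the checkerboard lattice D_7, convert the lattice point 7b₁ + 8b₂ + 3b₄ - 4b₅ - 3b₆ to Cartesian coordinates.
(7, 1, -8, 3, -7, 1, 3)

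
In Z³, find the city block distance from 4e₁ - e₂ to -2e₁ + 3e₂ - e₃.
11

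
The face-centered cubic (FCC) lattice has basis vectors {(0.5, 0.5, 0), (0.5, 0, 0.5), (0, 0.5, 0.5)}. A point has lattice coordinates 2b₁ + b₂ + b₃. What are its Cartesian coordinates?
(1.5, 1.5, 1)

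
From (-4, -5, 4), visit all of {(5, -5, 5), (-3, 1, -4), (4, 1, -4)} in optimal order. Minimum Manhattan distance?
33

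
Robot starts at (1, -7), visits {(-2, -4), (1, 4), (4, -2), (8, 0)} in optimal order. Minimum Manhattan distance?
31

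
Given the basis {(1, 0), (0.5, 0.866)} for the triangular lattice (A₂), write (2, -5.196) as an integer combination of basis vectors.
5b₁ - 6b₂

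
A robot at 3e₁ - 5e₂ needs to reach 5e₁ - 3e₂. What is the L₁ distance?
4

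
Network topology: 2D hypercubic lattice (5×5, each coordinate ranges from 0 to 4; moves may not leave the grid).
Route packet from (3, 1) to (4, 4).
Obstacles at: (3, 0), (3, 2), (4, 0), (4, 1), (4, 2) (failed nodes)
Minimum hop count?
6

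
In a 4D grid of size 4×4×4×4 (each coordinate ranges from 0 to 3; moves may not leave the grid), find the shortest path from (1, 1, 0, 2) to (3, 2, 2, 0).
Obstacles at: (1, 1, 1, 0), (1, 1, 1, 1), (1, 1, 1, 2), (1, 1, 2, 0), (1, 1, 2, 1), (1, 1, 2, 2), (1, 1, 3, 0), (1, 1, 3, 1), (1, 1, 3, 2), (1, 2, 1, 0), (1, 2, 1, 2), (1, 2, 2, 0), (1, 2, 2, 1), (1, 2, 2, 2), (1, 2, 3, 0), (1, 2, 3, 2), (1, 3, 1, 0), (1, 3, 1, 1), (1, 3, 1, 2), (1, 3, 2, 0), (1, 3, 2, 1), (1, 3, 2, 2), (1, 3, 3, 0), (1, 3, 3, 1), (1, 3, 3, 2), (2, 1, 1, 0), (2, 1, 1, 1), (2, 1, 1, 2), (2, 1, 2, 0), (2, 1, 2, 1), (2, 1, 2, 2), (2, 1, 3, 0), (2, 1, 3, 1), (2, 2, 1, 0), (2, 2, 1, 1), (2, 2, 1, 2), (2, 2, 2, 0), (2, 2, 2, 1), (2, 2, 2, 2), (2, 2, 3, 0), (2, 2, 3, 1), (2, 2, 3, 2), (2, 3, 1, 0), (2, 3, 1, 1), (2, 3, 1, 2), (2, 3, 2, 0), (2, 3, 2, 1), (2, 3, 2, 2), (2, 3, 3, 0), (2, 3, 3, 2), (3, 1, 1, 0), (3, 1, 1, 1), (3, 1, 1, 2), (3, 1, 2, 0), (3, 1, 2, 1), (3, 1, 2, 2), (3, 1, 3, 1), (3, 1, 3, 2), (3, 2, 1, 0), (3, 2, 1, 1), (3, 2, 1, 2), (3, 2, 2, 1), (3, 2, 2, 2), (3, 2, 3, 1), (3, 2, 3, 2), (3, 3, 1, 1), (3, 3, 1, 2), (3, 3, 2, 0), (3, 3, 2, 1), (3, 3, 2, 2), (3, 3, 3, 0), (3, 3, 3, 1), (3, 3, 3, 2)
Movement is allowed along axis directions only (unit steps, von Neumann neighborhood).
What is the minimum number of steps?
11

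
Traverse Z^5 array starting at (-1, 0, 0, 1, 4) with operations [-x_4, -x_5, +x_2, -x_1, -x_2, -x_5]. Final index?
(-2, 0, 0, 0, 2)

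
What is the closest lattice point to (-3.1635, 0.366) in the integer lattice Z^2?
(-3, 0)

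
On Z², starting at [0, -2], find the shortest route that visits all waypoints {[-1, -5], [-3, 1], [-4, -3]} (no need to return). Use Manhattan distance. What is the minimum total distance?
14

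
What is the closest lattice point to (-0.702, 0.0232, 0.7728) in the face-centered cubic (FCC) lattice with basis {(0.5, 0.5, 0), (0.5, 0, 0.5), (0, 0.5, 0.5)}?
(-0.5, 0, 0.5)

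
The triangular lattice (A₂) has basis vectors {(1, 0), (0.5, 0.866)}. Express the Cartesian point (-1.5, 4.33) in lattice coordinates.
-4b₁ + 5b₂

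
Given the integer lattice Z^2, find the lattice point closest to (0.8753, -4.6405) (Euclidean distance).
(1, -5)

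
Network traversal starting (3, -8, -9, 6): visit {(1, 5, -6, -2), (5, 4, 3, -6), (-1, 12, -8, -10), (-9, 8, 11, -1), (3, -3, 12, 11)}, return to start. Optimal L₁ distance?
172
(one optimal route: (3, -8, -9, 6) → (1, 5, -6, -2) → (-1, 12, -8, -10) → (5, 4, 3, -6) → (-9, 8, 11, -1) → (3, -3, 12, 11) → (3, -8, -9, 6))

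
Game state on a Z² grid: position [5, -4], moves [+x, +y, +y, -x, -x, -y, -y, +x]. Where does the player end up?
(5, -4)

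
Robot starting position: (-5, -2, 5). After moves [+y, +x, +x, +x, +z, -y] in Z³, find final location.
(-2, -2, 6)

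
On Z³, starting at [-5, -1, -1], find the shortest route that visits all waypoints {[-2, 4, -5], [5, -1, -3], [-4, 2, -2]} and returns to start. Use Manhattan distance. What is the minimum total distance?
38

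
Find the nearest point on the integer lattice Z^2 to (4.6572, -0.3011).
(5, 0)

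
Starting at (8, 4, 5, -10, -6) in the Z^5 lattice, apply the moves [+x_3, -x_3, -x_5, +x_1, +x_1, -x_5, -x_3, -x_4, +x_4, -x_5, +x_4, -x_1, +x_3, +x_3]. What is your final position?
(9, 4, 6, -9, -9)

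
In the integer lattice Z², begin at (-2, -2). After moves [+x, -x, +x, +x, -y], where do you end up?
(0, -3)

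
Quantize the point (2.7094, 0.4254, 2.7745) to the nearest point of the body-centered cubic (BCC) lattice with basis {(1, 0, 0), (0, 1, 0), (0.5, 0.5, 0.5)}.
(2.5, 0.5, 2.5)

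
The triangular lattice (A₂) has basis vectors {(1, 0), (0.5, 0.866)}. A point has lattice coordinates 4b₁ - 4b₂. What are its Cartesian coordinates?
(2, -3.464)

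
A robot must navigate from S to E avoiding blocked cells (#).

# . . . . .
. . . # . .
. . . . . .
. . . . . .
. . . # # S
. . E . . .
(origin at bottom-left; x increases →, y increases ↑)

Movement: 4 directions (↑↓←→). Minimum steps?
4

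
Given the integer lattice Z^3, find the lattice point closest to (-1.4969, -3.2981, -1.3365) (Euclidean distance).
(-1, -3, -1)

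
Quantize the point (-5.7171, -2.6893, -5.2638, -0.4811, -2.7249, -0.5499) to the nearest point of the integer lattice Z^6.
(-6, -3, -5, 0, -3, -1)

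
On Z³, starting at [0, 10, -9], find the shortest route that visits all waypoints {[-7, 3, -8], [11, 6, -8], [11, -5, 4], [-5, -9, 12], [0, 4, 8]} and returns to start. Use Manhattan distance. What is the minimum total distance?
128
(one optimal route: (0, 10, -9) → (-7, 3, -8) → (0, 4, 8) → (-5, -9, 12) → (11, -5, 4) → (11, 6, -8) → (0, 10, -9))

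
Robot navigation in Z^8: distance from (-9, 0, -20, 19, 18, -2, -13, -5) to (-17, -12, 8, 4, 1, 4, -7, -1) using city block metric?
96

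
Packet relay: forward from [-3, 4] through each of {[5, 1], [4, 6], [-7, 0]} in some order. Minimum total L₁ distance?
27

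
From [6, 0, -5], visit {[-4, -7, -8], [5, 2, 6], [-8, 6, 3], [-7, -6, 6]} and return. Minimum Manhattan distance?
88
(one optimal route: (6, 0, -5) → (-4, -7, -8) → (-7, -6, 6) → (-8, 6, 3) → (5, 2, 6) → (6, 0, -5))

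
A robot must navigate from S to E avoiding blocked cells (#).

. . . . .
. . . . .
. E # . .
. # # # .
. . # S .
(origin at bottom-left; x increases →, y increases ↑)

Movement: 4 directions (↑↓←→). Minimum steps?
8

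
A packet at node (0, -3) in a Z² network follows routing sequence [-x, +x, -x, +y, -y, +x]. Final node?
(0, -3)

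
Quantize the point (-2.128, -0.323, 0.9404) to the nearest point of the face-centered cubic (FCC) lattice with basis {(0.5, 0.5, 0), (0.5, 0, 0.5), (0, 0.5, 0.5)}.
(-2, 0, 1)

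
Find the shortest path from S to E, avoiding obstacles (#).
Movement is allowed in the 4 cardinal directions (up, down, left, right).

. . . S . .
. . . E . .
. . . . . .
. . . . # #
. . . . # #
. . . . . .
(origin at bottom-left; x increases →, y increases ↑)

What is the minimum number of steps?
1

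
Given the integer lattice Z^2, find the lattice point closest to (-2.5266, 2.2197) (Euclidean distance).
(-3, 2)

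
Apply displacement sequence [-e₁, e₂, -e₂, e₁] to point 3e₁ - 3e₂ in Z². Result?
(3, -3)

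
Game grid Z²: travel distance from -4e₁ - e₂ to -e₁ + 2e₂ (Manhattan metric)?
6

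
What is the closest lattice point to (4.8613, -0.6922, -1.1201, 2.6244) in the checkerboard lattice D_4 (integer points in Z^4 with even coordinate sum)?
(5, -1, -1, 3)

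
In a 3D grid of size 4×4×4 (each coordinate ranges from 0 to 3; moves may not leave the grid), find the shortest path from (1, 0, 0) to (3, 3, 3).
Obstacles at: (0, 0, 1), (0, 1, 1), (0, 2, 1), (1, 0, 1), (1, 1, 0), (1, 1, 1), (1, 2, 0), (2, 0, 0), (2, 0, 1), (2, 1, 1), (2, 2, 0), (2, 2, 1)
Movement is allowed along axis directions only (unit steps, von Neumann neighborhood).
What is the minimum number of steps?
10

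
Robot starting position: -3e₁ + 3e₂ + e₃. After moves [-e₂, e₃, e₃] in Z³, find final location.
(-3, 2, 3)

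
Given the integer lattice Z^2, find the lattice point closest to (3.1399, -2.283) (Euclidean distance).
(3, -2)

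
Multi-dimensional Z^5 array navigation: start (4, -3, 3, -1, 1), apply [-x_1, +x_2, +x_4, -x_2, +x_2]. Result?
(3, -2, 3, 0, 1)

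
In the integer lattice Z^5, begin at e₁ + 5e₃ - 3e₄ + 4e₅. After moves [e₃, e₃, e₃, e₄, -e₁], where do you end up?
(0, 0, 8, -2, 4)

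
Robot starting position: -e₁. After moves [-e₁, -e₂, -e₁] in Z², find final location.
(-3, -1)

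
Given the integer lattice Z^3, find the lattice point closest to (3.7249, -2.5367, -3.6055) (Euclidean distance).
(4, -3, -4)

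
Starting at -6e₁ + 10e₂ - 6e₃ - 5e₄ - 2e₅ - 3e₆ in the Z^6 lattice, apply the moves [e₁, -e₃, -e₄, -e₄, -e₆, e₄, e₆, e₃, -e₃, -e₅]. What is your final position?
(-5, 10, -7, -6, -3, -3)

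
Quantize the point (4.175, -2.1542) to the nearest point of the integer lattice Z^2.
(4, -2)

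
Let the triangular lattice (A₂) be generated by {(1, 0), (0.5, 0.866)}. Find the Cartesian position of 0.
(0, 0)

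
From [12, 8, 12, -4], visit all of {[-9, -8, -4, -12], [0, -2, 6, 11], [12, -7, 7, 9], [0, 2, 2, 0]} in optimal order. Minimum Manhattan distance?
109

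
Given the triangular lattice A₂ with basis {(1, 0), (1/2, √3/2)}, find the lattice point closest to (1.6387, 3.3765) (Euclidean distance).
(2, 3.464)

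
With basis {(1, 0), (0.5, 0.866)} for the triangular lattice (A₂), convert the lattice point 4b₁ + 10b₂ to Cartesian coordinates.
(9, 8.66)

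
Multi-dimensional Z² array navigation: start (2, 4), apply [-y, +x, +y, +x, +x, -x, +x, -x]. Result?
(4, 4)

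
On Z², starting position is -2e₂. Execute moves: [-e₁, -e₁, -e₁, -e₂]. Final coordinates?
(-3, -3)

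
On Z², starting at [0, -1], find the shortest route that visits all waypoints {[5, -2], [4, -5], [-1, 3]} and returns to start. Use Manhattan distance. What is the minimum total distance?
28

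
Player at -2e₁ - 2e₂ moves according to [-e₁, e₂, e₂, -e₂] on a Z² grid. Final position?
(-3, -1)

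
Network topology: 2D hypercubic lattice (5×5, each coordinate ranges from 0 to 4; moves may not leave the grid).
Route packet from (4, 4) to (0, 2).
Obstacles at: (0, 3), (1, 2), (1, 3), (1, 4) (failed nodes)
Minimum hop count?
8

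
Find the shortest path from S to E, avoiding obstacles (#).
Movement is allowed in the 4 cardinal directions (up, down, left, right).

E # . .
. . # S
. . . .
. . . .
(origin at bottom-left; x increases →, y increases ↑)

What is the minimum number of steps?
6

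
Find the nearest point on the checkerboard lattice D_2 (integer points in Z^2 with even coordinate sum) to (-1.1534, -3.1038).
(-1, -3)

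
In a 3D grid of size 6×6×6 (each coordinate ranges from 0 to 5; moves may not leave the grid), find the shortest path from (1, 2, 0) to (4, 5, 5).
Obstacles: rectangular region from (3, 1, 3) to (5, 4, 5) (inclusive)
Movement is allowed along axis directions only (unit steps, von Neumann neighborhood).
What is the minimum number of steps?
11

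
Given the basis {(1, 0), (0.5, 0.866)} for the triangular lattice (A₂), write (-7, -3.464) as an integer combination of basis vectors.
-5b₁ - 4b₂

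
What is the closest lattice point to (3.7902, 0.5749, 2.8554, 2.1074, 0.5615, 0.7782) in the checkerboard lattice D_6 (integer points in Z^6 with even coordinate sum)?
(4, 1, 3, 2, 1, 1)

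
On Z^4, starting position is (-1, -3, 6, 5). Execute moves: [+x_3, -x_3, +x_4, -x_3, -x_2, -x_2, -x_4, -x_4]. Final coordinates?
(-1, -5, 5, 4)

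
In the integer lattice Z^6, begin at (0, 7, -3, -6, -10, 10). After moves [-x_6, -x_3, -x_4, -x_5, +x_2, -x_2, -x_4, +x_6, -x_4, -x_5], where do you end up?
(0, 7, -4, -9, -12, 10)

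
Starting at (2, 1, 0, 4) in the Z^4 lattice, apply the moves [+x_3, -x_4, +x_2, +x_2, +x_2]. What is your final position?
(2, 4, 1, 3)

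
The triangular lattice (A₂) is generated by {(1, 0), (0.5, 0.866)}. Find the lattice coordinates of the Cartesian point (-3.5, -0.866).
-3b₁ - b₂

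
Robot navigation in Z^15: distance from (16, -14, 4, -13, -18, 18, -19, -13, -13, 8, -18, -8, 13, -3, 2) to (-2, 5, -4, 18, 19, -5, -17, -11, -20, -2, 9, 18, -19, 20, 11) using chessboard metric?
37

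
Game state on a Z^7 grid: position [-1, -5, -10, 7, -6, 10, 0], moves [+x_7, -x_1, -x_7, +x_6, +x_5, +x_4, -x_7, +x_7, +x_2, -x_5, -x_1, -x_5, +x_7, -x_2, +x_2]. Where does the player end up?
(-3, -4, -10, 8, -7, 11, 1)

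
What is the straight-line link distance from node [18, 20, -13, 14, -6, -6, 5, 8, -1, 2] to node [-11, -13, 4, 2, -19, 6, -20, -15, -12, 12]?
63.6475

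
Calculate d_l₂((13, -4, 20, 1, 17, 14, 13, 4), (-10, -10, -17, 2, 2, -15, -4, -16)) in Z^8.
60.7454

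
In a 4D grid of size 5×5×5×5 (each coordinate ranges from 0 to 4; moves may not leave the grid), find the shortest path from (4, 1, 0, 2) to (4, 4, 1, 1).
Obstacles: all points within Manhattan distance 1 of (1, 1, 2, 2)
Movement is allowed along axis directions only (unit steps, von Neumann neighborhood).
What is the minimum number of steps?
5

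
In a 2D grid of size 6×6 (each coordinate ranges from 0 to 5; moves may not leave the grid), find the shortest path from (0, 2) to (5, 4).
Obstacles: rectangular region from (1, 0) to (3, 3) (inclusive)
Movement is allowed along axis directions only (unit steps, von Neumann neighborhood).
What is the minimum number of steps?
7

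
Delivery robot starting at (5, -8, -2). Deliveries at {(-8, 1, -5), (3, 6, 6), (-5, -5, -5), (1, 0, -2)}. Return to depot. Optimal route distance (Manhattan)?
78
(one optimal route: (5, -8, -2) → (3, 6, 6) → (1, 0, -2) → (-8, 1, -5) → (-5, -5, -5) → (5, -8, -2))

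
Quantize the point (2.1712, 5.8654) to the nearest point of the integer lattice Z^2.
(2, 6)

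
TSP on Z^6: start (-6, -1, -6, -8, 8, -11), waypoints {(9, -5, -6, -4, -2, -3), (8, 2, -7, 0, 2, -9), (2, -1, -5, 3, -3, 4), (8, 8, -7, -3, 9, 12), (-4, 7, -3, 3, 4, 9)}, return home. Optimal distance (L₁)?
196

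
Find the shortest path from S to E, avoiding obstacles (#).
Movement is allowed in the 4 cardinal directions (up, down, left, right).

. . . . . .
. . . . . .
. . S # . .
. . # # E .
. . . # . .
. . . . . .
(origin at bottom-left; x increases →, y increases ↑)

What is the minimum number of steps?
5
(one shortest path: (2, 3) → (2, 4) → (3, 4) → (4, 4) → (4, 3) → (4, 2))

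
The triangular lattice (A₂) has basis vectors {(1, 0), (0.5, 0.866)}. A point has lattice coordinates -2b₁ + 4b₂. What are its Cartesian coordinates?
(0, 3.464)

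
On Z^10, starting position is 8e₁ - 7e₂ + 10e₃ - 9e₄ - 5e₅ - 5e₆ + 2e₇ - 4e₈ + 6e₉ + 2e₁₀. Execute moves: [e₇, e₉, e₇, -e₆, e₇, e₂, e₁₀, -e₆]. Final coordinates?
(8, -6, 10, -9, -5, -7, 5, -4, 7, 3)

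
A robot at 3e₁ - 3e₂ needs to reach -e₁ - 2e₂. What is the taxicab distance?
5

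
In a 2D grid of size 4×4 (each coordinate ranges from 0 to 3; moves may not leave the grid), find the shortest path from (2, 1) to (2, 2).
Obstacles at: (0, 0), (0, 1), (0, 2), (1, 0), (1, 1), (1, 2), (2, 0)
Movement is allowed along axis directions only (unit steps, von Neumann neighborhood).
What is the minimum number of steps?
1
(one shortest path: (2, 1) → (2, 2))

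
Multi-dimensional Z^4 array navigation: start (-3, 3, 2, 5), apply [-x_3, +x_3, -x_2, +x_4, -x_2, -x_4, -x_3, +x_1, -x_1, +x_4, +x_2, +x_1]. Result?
(-2, 2, 1, 6)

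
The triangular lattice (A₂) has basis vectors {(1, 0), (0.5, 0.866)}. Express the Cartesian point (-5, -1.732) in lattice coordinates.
-4b₁ - 2b₂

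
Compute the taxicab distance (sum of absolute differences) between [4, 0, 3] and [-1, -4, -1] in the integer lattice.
13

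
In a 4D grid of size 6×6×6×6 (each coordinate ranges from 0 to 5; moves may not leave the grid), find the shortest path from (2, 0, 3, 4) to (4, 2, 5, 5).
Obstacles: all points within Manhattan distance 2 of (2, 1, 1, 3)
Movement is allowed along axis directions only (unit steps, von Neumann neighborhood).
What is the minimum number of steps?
7
(one shortest path: (2, 0, 3, 4) → (3, 0, 3, 4) → (4, 0, 3, 4) → (4, 1, 3, 4) → (4, 2, 3, 4) → (4, 2, 4, 4) → (4, 2, 5, 4) → (4, 2, 5, 5))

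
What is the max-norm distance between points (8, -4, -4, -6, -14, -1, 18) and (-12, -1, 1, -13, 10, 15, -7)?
25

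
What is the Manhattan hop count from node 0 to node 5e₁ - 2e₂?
7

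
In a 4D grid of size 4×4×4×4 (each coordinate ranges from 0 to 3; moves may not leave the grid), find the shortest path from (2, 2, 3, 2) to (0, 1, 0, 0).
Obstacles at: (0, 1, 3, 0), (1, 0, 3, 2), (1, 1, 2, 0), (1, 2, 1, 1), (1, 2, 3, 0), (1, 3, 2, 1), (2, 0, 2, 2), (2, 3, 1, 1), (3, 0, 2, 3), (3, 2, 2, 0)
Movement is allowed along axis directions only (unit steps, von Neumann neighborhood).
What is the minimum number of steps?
8
(one shortest path: (2, 2, 3, 2) → (1, 2, 3, 2) → (0, 2, 3, 2) → (0, 1, 3, 2) → (0, 1, 2, 2) → (0, 1, 1, 2) → (0, 1, 0, 2) → (0, 1, 0, 1) → (0, 1, 0, 0))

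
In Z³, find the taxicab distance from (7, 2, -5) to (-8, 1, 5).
26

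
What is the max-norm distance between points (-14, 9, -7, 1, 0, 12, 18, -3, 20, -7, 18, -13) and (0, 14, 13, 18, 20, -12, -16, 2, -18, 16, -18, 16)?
38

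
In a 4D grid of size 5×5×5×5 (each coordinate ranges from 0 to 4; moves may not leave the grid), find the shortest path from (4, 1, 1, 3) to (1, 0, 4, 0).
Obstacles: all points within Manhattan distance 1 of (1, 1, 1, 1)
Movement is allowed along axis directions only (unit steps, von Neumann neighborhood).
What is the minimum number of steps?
10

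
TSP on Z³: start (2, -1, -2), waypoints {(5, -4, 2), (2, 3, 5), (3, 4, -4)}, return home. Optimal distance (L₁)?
42
(one optimal route: (2, -1, -2) → (5, -4, 2) → (2, 3, 5) → (3, 4, -4) → (2, -1, -2))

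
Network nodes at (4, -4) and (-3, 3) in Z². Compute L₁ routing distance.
14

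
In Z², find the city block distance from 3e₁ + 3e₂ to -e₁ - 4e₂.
11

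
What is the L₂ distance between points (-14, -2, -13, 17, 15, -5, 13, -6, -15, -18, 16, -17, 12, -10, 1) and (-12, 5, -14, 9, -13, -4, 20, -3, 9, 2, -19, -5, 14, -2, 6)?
58.3009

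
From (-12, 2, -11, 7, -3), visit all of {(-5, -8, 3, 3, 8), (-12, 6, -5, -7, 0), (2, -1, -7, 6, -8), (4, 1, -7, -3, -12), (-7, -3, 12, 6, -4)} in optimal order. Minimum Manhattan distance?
148
(one optimal route: (-12, 2, -11, 7, -3) → (-12, 6, -5, -7, 0) → (4, 1, -7, -3, -12) → (2, -1, -7, 6, -8) → (-7, -3, 12, 6, -4) → (-5, -8, 3, 3, 8))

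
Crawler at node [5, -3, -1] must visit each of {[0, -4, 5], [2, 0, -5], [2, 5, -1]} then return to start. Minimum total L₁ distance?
48
(one optimal route: (5, -3, -1) → (0, -4, 5) → (2, 0, -5) → (2, 5, -1) → (5, -3, -1))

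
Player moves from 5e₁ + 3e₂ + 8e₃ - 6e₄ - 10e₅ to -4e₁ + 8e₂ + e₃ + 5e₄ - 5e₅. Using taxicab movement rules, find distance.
37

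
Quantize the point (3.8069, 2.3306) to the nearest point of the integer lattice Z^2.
(4, 2)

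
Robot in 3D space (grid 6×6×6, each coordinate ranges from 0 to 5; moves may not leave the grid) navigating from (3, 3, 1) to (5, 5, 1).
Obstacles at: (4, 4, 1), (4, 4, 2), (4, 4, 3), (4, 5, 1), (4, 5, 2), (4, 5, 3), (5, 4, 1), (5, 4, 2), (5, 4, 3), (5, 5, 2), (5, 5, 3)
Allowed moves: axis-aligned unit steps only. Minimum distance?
6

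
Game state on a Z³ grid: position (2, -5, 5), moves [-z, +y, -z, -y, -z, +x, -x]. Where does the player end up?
(2, -5, 2)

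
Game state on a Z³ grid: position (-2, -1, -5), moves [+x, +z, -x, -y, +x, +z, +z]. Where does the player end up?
(-1, -2, -2)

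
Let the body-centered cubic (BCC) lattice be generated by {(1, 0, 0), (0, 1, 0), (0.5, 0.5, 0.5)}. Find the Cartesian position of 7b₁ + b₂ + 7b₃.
(10.5, 4.5, 3.5)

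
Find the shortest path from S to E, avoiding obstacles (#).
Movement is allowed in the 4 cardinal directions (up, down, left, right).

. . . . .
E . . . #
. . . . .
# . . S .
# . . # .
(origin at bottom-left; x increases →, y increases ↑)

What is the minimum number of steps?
5
(one shortest path: (3, 1) → (2, 1) → (1, 1) → (1, 2) → (0, 2) → (0, 3))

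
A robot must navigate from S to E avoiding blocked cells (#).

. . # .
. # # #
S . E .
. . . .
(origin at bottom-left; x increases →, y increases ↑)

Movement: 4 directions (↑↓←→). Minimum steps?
2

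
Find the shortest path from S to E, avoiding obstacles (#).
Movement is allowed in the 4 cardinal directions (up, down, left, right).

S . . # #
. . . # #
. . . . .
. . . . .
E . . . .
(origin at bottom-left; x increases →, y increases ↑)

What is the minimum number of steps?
4
(one shortest path: (0, 4) → (0, 3) → (0, 2) → (0, 1) → (0, 0))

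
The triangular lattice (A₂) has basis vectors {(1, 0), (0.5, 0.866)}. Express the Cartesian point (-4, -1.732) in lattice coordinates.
-3b₁ - 2b₂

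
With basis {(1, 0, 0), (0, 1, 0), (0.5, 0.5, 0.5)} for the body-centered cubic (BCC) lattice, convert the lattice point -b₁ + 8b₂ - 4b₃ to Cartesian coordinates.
(-3, 6, -2)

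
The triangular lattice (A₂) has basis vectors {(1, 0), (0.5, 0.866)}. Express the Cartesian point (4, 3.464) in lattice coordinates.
2b₁ + 4b₂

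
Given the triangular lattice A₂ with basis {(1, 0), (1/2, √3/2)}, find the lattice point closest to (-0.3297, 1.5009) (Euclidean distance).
(0, 1.732)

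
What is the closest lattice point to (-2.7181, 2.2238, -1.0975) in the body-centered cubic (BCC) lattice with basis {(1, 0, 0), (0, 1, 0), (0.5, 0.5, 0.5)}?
(-3, 2, -1)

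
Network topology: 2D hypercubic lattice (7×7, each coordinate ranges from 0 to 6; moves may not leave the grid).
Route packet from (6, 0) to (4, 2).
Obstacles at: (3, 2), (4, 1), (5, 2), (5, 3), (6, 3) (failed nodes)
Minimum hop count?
10
(one shortest path: (6, 0) → (5, 0) → (4, 0) → (3, 0) → (2, 0) → (2, 1) → (2, 2) → (2, 3) → (3, 3) → (4, 3) → (4, 2))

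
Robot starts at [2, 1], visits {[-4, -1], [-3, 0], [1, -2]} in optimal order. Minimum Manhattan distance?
12
(one optimal route: (2, 1) → (1, -2) → (-4, -1) → (-3, 0))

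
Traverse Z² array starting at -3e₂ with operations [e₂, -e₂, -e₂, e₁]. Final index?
(1, -4)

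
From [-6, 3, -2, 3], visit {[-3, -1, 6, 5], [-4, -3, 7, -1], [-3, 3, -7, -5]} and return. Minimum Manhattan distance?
68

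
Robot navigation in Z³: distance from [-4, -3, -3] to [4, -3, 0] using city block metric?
11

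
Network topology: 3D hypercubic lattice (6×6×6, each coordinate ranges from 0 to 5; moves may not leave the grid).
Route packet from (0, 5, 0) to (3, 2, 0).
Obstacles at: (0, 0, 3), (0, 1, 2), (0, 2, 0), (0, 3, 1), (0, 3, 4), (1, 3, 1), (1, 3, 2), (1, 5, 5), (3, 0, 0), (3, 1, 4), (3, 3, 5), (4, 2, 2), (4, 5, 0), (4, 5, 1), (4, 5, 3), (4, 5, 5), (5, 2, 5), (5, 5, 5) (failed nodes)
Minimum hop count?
6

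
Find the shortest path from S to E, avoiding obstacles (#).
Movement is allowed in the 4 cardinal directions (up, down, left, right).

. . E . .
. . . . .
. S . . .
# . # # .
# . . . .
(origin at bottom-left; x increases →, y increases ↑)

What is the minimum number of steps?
3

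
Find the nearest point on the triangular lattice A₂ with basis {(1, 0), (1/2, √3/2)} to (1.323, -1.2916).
(1.5, -0.866)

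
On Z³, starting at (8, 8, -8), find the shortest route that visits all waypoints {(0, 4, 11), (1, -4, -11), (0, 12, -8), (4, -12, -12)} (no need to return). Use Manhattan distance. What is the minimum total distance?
82
(one optimal route: (8, 8, -8) → (0, 12, -8) → (0, 4, 11) → (1, -4, -11) → (4, -12, -12))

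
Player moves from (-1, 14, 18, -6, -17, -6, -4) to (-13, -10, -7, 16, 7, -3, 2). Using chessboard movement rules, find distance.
25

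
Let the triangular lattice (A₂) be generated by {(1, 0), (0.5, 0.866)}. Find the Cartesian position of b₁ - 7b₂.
(-2.5, -6.062)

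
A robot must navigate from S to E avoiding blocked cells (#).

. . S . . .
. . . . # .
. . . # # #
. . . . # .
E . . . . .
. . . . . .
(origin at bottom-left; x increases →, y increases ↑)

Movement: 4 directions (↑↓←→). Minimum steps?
6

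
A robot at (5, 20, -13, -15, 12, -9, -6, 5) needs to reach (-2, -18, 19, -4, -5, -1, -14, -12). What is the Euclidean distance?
57.8273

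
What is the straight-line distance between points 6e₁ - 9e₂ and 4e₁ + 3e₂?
12.1655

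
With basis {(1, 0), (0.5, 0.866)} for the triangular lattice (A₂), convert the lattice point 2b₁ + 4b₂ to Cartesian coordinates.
(4, 3.464)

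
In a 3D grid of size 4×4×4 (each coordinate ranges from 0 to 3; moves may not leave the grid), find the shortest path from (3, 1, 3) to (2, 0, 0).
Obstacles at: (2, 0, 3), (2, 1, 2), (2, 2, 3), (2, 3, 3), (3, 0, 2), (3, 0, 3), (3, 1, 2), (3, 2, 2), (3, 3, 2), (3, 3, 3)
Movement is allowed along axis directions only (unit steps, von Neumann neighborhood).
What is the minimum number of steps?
7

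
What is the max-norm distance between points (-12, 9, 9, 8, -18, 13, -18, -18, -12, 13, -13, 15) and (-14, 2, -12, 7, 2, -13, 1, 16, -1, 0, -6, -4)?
34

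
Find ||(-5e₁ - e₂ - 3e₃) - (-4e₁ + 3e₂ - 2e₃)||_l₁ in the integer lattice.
6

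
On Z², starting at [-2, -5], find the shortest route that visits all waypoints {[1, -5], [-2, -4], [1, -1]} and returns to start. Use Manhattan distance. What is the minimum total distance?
14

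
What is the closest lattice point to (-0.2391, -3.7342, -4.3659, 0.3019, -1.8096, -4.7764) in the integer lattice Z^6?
(0, -4, -4, 0, -2, -5)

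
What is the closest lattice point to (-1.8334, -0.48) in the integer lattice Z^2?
(-2, 0)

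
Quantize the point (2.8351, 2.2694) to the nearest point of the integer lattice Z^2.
(3, 2)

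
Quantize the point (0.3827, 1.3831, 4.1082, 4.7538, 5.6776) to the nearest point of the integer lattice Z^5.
(0, 1, 4, 5, 6)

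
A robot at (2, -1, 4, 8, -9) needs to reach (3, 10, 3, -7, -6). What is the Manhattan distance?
31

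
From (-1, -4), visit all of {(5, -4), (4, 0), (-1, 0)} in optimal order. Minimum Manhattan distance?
14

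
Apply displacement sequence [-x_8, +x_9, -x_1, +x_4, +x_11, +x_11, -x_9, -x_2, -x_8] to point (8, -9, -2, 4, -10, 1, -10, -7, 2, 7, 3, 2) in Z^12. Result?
(7, -10, -2, 5, -10, 1, -10, -9, 2, 7, 5, 2)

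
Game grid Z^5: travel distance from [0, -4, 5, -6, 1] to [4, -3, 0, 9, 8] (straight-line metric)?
17.7764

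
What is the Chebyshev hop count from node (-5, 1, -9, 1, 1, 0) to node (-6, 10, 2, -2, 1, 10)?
11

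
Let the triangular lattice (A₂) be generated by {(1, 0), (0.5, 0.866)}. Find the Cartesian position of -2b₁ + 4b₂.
(0, 3.464)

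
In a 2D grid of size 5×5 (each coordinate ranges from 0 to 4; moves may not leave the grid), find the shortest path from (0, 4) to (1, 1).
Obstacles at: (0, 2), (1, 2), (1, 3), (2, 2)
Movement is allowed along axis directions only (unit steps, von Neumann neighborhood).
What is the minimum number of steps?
8
(one shortest path: (0, 4) → (1, 4) → (2, 4) → (3, 4) → (3, 3) → (3, 2) → (3, 1) → (2, 1) → (1, 1))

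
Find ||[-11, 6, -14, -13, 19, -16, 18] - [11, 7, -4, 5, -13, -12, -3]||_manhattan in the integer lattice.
108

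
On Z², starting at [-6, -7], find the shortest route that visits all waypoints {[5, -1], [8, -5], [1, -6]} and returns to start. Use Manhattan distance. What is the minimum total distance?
40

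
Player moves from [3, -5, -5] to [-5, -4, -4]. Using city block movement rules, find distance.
10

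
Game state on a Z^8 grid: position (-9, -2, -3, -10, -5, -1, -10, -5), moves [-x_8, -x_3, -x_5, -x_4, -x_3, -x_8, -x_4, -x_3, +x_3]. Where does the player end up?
(-9, -2, -5, -12, -6, -1, -10, -7)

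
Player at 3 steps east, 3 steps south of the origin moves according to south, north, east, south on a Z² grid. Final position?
(4, -4)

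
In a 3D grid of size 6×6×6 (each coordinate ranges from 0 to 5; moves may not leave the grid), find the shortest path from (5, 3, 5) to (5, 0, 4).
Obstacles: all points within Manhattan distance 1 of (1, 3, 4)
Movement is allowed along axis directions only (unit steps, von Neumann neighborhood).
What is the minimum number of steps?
4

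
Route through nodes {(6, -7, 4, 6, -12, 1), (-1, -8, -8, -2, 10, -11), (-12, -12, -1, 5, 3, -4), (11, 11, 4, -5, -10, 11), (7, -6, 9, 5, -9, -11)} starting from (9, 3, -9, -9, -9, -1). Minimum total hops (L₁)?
205
(one optimal route: (9, 3, -9, -9, -9, -1) → (11, 11, 4, -5, -10, 11) → (6, -7, 4, 6, -12, 1) → (7, -6, 9, 5, -9, -11) → (-1, -8, -8, -2, 10, -11) → (-12, -12, -1, 5, 3, -4))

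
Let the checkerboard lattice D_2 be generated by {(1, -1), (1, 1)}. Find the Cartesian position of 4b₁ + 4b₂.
(8, 0)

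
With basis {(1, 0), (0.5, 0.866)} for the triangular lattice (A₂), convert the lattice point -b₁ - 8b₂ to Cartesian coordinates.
(-5, -6.928)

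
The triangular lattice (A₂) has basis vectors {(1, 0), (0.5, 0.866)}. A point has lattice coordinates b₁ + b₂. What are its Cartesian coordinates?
(1.5, 0.866)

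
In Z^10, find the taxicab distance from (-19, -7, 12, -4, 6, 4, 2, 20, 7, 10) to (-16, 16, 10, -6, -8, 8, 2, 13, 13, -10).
81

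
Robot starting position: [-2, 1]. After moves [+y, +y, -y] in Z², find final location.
(-2, 2)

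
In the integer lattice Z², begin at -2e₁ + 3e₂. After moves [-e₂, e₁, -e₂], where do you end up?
(-1, 1)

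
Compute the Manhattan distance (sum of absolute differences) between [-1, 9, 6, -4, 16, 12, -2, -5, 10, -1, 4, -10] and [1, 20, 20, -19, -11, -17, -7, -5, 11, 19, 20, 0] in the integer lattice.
150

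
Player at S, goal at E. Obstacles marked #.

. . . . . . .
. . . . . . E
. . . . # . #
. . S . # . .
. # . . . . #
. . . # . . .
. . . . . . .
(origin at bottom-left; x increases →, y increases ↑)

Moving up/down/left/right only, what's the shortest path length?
6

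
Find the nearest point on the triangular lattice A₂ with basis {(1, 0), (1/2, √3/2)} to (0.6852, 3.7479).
(1, 3.464)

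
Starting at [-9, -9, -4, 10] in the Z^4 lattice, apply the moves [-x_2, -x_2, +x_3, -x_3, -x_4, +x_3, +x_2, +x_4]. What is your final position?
(-9, -10, -3, 10)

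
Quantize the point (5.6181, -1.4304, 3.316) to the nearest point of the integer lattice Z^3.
(6, -1, 3)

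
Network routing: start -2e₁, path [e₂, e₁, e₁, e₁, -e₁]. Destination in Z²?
(0, 1)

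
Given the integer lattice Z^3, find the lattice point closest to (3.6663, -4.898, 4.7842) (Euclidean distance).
(4, -5, 5)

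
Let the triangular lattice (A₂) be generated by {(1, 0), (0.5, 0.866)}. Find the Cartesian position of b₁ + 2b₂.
(2, 1.732)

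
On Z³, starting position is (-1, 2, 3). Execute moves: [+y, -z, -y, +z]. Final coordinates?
(-1, 2, 3)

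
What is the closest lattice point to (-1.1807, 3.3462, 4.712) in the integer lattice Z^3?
(-1, 3, 5)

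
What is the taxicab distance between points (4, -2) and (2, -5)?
5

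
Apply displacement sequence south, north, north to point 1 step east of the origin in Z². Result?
(1, 1)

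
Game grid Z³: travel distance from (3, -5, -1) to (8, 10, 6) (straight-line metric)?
17.2916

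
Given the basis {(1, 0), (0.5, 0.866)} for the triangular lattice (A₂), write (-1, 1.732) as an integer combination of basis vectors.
-2b₁ + 2b₂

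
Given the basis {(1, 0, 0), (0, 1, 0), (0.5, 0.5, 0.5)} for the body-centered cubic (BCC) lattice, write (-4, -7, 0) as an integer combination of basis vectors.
-4b₁ - 7b₂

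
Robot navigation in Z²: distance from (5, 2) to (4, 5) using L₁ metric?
4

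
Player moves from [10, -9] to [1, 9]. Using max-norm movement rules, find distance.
18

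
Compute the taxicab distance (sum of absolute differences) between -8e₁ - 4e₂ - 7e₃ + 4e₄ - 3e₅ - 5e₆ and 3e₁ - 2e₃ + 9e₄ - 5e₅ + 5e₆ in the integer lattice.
37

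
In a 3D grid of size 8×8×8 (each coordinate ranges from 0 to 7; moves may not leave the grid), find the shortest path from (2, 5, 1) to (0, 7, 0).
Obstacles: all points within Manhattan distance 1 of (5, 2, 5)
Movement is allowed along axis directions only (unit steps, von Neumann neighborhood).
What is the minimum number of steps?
5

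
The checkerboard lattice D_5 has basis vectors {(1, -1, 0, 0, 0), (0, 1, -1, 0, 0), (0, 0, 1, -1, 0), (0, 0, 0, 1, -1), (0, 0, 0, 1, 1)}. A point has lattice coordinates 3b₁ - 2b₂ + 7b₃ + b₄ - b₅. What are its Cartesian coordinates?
(3, -5, 9, -7, -2)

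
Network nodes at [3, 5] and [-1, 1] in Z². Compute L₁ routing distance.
8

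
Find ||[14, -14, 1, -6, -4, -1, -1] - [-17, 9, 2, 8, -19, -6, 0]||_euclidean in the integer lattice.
44.0227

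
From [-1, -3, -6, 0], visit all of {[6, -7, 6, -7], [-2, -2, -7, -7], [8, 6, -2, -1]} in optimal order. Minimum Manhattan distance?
65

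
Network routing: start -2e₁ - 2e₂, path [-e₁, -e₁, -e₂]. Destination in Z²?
(-4, -3)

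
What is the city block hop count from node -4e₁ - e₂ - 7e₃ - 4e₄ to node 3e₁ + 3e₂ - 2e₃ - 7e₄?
19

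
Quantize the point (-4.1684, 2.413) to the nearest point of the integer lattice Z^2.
(-4, 2)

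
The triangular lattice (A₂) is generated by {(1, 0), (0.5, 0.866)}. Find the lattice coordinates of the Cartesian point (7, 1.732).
6b₁ + 2b₂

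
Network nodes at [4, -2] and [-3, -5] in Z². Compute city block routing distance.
10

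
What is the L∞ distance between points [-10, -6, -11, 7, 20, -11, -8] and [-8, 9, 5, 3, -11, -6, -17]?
31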